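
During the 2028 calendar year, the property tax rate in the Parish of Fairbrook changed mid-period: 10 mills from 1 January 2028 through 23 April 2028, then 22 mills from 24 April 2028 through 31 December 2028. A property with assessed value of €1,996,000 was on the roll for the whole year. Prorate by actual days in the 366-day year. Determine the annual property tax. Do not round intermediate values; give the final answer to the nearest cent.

€36,451.54

1 January – 23 April 2028: 114 days at 10 mills → €1,996,000 × 1% × 114/366 = €6,217.0492
24 April – 31 December 2028: 252 days at 22 mills → €1,996,000 × 2.2% × 252/366 = €30,234.4918
Total = €36,451.5410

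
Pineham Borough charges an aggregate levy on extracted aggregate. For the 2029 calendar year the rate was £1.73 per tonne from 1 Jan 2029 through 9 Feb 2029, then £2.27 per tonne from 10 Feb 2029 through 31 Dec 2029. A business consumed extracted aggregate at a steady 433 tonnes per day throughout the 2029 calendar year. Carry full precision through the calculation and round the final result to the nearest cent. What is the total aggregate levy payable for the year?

£349,409.35

1 Jan – 9 Feb 2029: 40 days × 433 tonnes/day = 17,320 tonnes at £1.73/tonne → £29,963.60
10 Feb – 31 Dec 2029: 325 days × 433 tonnes/day = 140,725 tonnes at £2.27/tonne → £319,445.75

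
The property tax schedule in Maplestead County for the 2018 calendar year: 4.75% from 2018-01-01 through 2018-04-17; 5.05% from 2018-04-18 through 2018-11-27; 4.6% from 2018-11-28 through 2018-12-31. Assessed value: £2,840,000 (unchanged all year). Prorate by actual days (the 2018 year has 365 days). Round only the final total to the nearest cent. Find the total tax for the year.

2018-01-01 to 2018-04-17: 107 days at 4.75% → £2,840,000 × 4.75% × 107/365 = £39,546.0274
2018-04-18 to 2018-11-27: 224 days at 5.05% → £2,840,000 × 5.05% × 224/365 = £88,016.6575
2018-11-28 to 2018-12-31: 34 days at 4.6% → £2,840,000 × 4.6% × 34/365 = £12,169.2055
Total = £139,731.8904

£139,731.89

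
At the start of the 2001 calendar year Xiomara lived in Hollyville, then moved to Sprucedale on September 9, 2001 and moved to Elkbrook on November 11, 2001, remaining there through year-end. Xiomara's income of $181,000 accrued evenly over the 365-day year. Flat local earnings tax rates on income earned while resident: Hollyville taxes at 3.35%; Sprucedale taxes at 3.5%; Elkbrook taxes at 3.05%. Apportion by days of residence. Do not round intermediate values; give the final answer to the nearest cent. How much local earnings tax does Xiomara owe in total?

$6,034.49

Hollyville, January 1 – September 8, 2001: 251 days → $181,000 × 3.35% × 251/365 = $4,169.6945
Sprucedale, September 9 – November 10, 2001: 63 days → $181,000 × 3.5% × 63/365 = $1,093.4384
Elkbrook, November 11 – December 31, 2001: 51 days → $181,000 × 3.05% × 51/365 = $771.3575
Total = $6,034.4904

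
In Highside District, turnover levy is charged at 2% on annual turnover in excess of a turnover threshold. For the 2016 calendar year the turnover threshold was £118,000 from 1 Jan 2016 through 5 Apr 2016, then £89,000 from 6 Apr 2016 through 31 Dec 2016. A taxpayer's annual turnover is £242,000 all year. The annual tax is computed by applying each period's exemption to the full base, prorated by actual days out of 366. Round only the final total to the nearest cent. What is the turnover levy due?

1 Jan – 5 Apr 2016: 96 days, exemption £118,000 → (£242,000 − £118,000) × 2% × 96/366 = £650.4918
6 Apr – 31 Dec 2016: 270 days, exemption £89,000 → (£242,000 − £89,000) × 2% × 270/366 = £2,257.3770
Total = £2,907.8689

£2,907.87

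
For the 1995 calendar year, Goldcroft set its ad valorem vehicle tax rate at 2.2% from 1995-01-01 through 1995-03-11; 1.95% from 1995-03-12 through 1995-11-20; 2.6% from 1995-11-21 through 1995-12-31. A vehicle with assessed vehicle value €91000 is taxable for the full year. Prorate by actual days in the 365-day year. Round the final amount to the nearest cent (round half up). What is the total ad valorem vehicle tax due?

€1884.57

1995-01-01 to 1995-03-11: 70 days at 2.2% → €91000 × 2.2% × 70/365 = €383.9452
1995-03-12 to 1995-11-20: 254 days at 1.95% → €91000 × 1.95% × 254/365 = €1234.8575
1995-11-21 to 1995-12-31: 41 days at 2.6% → €91000 × 2.6% × 41/365 = €265.7699
Total = €1884.5726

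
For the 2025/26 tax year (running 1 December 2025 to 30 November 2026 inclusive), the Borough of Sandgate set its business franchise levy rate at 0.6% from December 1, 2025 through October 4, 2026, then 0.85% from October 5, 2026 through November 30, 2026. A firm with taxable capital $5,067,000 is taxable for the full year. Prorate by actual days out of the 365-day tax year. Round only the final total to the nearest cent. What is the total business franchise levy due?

$32,380.21

December 1, 2025 – October 4, 2026: 308 days at 0.6% → $5,067,000 × 0.6% × 308/365 = $25,654.2904
October 5 – November 30, 2026: 57 days at 0.85% → $5,067,000 × 0.85% × 57/365 = $6,725.9219
Total = $32,380.2123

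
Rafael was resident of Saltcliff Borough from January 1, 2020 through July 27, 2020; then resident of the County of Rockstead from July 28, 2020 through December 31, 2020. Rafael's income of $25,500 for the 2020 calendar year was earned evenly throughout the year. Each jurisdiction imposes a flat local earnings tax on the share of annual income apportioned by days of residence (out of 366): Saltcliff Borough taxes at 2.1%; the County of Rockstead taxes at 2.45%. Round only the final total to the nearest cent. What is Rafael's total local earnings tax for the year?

$573.78

Saltcliff Borough, January 1 – July 27, 2020: 209 days → $25,500 × 2.1% × 209/366 = $305.7910
The County of Rockstead, July 28 – December 31, 2020: 157 days → $25,500 × 2.45% × 157/366 = $267.9939
Total = $573.7848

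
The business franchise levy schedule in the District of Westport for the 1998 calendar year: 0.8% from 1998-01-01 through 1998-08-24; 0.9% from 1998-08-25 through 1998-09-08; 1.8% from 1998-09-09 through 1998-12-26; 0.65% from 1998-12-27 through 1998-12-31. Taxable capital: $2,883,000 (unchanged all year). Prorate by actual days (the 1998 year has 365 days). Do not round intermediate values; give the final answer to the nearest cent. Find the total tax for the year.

1998-01-01 to 1998-08-24: 236 days at 0.8% → $2,883,000 × 0.8% × 236/365 = $14,912.6137
1998-08-25 to 1998-09-08: 15 days at 0.9% → $2,883,000 × 0.9% × 15/365 = $1,066.3151
1998-09-09 to 1998-12-26: 109 days at 1.8% → $2,883,000 × 1.8% × 109/365 = $15,497.1123
1998-12-27 to 1998-12-31: 5 days at 0.65% → $2,883,000 × 0.65% × 5/365 = $256.7055
Total = $31,732.7466

$31,732.75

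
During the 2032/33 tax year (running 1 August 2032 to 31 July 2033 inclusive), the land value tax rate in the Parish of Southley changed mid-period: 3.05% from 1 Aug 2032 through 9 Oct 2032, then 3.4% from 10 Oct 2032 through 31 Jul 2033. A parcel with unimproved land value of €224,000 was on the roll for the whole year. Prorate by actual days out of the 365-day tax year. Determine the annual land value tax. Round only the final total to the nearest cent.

1 Aug – 9 Oct 2032: 70 days at 3.05% → €224,000 × 3.05% × 70/365 = €1,310.2466
10 Oct 2032 – 31 Jul 2033: 295 days at 3.4% → €224,000 × 3.4% × 295/365 = €6,155.3973
Total = €7,465.6438

€7,465.64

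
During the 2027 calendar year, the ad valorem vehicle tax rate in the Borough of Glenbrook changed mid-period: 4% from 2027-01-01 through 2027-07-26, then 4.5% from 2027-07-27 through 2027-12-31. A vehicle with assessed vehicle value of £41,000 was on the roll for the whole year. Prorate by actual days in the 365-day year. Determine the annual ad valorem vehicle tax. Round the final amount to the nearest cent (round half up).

£1,728.74

2027-01-01 to 2027-07-26: 207 days at 4% → £41,000 × 4% × 207/365 = £930.0822
2027-07-27 to 2027-12-31: 158 days at 4.5% → £41,000 × 4.5% × 158/365 = £798.6575
Total = £1,728.7397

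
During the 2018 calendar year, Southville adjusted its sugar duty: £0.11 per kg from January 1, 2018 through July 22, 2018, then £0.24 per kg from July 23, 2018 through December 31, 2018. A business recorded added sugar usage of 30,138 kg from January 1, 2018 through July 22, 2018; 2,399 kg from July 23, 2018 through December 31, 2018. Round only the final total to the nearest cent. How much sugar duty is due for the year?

January 1 – July 22, 2018: 30,138 kg at £0.11/kg → £3315.18
July 23 – December 31, 2018: 2,399 kg at £0.24/kg → £575.76

£3890.94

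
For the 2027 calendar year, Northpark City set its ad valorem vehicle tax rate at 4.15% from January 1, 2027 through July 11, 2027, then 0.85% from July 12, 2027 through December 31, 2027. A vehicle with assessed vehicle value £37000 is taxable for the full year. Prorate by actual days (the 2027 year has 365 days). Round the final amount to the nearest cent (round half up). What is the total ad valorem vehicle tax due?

January 1 – July 11, 2027: 192 days at 4.15% → £37000 × 4.15% × 192/365 = £807.7151
July 12 – December 31, 2027: 173 days at 0.85% → £37000 × 0.85% × 173/365 = £149.0644
Total = £956.7795

£956.78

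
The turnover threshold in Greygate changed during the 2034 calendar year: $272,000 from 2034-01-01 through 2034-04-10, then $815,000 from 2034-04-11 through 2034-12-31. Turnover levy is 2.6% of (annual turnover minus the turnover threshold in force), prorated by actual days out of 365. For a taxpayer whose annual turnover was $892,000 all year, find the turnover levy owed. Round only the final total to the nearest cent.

2034-01-01 to 2034-04-10: 100 days, exemption $272,000 → ($892,000 − $272,000) × 2.6% × 100/365 = $4,416.4384
2034-04-11 to 2034-12-31: 265 days, exemption $815,000 → ($892,000 − $815,000) × 2.6% × 265/365 = $1,453.5068
Total = $5,869.9452

$5,869.95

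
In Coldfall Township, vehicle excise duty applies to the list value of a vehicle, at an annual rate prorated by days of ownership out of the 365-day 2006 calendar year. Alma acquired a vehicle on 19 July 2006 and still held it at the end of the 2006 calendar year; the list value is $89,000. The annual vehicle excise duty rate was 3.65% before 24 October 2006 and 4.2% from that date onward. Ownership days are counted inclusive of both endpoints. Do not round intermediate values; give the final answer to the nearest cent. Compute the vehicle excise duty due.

19 July – 23 October 2006: 97 days at 3.65% → $89,000 × 3.65% × 97/365 = $863.3000
24 October – 31 December 2006: 69 days at 4.2% → $89,000 × 4.2% × 69/365 = $706.6356
Total = $1,569.9356

$1,569.94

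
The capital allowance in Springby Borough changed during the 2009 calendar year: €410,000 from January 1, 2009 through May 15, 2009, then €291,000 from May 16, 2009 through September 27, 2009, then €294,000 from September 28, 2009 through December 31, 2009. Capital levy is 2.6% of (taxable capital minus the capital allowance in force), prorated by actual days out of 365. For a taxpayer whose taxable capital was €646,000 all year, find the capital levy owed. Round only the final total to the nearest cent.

January 1 – May 15, 2009: 135 days, exemption €410,000 → (€646,000 − €410,000) × 2.6% × 135/365 = €2,269.4795
May 16 – September 27, 2009: 135 days, exemption €291,000 → (€646,000 − €291,000) × 2.6% × 135/365 = €3,413.8356
September 28 – December 31, 2009: 95 days, exemption €294,000 → (€646,000 − €294,000) × 2.6% × 95/365 = €2,382.0274
Total = €8,065.3425

€8,065.34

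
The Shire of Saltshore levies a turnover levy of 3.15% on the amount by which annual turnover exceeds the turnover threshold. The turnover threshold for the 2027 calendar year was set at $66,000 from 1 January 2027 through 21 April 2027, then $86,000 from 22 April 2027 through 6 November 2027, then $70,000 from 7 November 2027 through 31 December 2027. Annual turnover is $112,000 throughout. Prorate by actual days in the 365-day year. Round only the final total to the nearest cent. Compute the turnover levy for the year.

1 January – 21 April 2027: 111 days, exemption $66,000 → ($112,000 − $66,000) × 3.15% × 111/365 = $440.6548
22 April – 6 November 2027: 199 days, exemption $86,000 → ($112,000 − $86,000) × 3.15% × 199/365 = $446.5233
7 November – 31 December 2027: 55 days, exemption $70,000 → ($112,000 − $70,000) × 3.15% × 55/365 = $199.3562
Total = $1,086.5342

$1,086.53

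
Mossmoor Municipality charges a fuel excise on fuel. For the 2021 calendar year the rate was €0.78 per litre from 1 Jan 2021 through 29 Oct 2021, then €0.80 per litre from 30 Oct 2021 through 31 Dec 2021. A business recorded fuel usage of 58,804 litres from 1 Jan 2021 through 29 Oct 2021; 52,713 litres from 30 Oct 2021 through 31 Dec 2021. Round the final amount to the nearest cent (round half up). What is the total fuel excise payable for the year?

1 Jan – 29 Oct 2021: 58,804 litres at €0.78/litre → €45,867.12
30 Oct – 31 Dec 2021: 52,713 litres at €0.80/litre → €42,170.40

€88,037.52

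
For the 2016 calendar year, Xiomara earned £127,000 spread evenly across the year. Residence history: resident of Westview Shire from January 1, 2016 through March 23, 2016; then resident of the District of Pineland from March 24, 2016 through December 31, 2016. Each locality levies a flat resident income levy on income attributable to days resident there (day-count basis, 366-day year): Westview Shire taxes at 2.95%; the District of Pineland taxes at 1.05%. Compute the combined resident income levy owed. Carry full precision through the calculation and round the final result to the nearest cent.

Westview Shire, January 1 – March 23, 2016: 83 days → £127,000 × 2.95% × 83/366 = £849.6161
The District of Pineland, March 24 – December 31, 2016: 283 days → £127,000 × 1.05% × 283/366 = £1,031.0943
Total = £1,880.7104

£1,880.71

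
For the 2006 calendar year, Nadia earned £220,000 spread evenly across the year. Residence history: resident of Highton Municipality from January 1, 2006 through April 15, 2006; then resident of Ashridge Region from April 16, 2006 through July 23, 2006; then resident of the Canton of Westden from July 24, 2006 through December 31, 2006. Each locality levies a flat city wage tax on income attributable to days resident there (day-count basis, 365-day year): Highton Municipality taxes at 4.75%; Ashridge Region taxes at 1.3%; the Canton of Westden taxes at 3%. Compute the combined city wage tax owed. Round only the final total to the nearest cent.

Highton Municipality, January 1 – April 15, 2006: 105 days → £220,000 × 4.75% × 105/365 = £3,006.1644
Ashridge Region, April 16 – July 23, 2006: 99 days → £220,000 × 1.3% × 99/365 = £775.7260
The Canton of Westden, July 24 – December 31, 2006: 161 days → £220,000 × 3% × 161/365 = £2,911.2329
Total = £6,693.1233

£6,693.12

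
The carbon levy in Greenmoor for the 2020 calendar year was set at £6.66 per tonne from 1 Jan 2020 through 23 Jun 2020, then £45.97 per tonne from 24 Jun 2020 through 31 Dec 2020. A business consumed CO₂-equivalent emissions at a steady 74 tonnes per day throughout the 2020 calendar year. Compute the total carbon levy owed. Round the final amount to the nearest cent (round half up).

£735,986.98

1 Jan – 23 Jun 2020: 175 days × 74 tonnes/day = 12,950 tonnes at £6.66/tonne → £86,247.00
24 Jun – 31 Dec 2020: 191 days × 74 tonnes/day = 14,134 tonnes at £45.97/tonne → £649,739.98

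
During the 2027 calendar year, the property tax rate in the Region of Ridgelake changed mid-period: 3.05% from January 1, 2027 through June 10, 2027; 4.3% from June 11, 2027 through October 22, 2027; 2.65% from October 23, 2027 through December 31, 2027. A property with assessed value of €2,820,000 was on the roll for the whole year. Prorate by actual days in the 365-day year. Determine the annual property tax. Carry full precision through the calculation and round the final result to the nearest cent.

€96,787.81

January 1 – June 10, 2027: 161 days at 3.05% → €2,820,000 × 3.05% × 161/365 = €37,938.6575
June 11 – October 22, 2027: 134 days at 4.3% → €2,820,000 × 4.3% × 134/365 = €44,517.3699
October 23 – December 31, 2027: 70 days at 2.65% → €2,820,000 × 2.65% × 70/365 = €14,331.7808
Total = €96,787.8082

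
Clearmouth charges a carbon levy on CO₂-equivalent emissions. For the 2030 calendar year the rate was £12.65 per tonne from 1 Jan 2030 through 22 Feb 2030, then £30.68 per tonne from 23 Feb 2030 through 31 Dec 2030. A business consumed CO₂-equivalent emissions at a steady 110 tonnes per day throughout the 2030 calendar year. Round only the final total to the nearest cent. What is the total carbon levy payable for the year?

1 Jan – 22 Feb 2030: 53 days × 110 tonnes/day = 5,830 tonnes at £12.65/tonne → £73,749.50
23 Feb – 31 Dec 2030: 312 days × 110 tonnes/day = 34,320 tonnes at £30.68/tonne → £1,052,937.60

£1,126,687.10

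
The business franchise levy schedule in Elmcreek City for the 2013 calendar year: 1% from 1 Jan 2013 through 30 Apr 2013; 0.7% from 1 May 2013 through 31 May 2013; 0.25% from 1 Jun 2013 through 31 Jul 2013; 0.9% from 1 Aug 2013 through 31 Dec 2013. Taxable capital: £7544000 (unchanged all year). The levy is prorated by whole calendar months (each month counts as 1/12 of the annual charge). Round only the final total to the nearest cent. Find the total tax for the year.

1 Jan – 30 Apr 2013: 4 months at 1% → £7544000 × 1% × 4/12 = £25146.6667
1 May – 31 May 2013: 1 month at 0.7% → £7544000 × 0.7% × 1/12 = £4400.6667
1 Jun – 31 Jul 2013: 2 months at 0.25% → £7544000 × 0.25% × 2/12 = £3143.3333
1 Aug – 31 Dec 2013: 5 months at 0.9% → £7544000 × 0.9% × 5/12 = £28290.0000
Total = £60980.6667

£60980.67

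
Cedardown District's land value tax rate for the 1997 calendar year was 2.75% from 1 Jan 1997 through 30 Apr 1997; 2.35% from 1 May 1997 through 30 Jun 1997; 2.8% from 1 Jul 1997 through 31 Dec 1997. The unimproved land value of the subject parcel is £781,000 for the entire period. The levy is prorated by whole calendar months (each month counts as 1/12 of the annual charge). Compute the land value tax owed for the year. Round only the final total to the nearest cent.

£21,152.08

1 Jan – 30 Apr 1997: 4 months at 2.75% → £781,000 × 2.75% × 4/12 = £7,159.1667
1 May – 30 Jun 1997: 2 months at 2.35% → £781,000 × 2.35% × 2/12 = £3,058.9167
1 Jul – 31 Dec 1997: 6 months at 2.8% → £781,000 × 2.8% × 6/12 = £10,934.0000
Total = £21,152.0833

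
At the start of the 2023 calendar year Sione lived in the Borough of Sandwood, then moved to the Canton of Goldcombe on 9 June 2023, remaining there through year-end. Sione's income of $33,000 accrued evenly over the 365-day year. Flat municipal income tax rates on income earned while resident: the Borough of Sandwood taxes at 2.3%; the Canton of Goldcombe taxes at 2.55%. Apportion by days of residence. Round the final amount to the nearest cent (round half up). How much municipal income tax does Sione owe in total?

$805.56

The Borough of Sandwood, 1 January – 8 June 2023: 159 days → $33,000 × 2.3% × 159/365 = $330.6329
The Canton of Goldcombe, 9 June – 31 December 2023: 206 days → $33,000 × 2.55% × 206/365 = $474.9288
Total = $805.5616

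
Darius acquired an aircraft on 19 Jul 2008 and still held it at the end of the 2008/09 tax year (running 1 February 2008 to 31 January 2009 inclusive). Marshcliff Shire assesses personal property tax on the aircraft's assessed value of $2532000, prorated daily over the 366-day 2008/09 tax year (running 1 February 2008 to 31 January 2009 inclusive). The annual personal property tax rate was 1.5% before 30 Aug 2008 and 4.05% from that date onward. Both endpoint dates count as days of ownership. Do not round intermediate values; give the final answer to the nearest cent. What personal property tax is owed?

19 Jul – 29 Aug 2008: 42 days at 1.5% → $2532000 × 1.5% × 42/366 = $4358.3607
30 Aug 2008 – 31 Jan 2009: 155 days at 4.05% → $2532000 × 4.05% × 155/366 = $43427.9508
Total = $47786.3115

$47786.31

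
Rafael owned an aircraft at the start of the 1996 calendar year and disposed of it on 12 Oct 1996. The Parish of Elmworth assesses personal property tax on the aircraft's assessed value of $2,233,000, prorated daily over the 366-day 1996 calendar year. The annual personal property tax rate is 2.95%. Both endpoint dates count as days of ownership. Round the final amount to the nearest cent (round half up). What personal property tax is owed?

$51,474.92

Days held (1 Jan – 12 Oct 1996): 286 out of 366
Tax = $2,233,000 × 2.95% × 286/366 = $51,474.9208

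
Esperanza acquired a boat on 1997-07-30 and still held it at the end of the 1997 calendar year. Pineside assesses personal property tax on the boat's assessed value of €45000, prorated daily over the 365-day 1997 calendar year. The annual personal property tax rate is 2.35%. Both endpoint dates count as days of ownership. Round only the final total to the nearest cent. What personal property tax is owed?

Days held (1997-07-30 to 1997-12-31): 155 out of 365
Tax = €45000 × 2.35% × 155/365 = €449.0753

€449.08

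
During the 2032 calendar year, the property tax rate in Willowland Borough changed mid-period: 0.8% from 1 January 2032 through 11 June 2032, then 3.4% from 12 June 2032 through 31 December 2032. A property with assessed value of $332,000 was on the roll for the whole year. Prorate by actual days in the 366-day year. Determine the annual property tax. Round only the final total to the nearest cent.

1 January – 11 June 2032: 163 days at 0.8% → $332,000 × 0.8% × 163/366 = $1,182.8634
12 June – 31 December 2032: 203 days at 3.4% → $332,000 × 3.4% × 203/366 = $6,260.8306
Total = $7,443.6940

$7,443.69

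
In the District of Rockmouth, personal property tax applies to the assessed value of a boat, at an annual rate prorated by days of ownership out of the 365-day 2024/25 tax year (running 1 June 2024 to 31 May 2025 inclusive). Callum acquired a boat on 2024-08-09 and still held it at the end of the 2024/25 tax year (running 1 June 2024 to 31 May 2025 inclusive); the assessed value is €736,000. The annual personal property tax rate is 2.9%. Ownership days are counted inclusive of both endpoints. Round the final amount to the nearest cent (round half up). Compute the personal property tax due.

€17,309.11

Days held (2024-08-09 to 2025-05-31): 296 out of 365
Tax = €736,000 × 2.9% × 296/365 = €17,309.1068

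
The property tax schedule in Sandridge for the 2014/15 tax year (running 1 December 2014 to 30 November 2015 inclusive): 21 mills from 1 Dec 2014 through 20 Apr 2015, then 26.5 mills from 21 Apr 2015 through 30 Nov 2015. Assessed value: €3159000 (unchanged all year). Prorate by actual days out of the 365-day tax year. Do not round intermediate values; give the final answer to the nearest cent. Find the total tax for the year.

€77001.71

1 Dec 2014 – 20 Apr 2015: 141 days at 21 mills → €3159000 × 2.1% × 141/365 = €25626.8466
21 Apr – 30 Nov 2015: 224 days at 26.5 mills → €3159000 × 2.65% × 224/365 = €51374.8603
Total = €77001.7068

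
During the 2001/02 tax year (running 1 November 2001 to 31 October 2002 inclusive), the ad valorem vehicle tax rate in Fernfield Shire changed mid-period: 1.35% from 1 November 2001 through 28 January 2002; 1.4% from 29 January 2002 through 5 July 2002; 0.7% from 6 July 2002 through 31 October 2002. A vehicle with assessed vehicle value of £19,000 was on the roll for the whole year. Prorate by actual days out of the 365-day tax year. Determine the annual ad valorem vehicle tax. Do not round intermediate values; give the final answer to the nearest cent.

£220.69

1 November 2001 – 28 January 2002: 89 days at 1.35% → £19,000 × 1.35% × 89/365 = £62.5438
29 January – 5 July 2002: 158 days at 1.4% → £19,000 × 1.4% × 158/365 = £115.1452
6 July – 31 October 2002: 118 days at 0.7% → £19,000 × 0.7% × 118/365 = £42.9973
Total = £220.6863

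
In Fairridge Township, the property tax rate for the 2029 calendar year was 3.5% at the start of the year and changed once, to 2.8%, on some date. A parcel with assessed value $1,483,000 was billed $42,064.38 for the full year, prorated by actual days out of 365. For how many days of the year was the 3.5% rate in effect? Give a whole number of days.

19 days

Let d = days at the first rate; then 365 − d days at the second rate.
$1,483,000 × [3.5%·d + 2.8%·(365−d)] / 365 = $42,064.38
Solving gives d = 19, so the new rate took effect on 20 Jan 2029.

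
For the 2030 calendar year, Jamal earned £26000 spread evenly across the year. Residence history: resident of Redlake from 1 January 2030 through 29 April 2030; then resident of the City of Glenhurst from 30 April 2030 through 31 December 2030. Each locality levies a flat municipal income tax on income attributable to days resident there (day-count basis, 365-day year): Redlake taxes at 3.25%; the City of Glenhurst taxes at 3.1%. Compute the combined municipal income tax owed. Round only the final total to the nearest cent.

Redlake, 1 January – 29 April 2030: 119 days → £26000 × 3.25% × 119/365 = £275.4932
The City of Glenhurst, 30 April – 31 December 2030: 246 days → £26000 × 3.1% × 246/365 = £543.2219
Total = £818.7151

£818.72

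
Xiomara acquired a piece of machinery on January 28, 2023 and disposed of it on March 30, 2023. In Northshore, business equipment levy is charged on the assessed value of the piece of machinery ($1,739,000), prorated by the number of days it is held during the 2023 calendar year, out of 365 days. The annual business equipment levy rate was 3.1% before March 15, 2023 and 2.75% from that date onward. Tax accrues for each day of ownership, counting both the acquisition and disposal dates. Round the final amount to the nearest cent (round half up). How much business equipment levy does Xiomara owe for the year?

$8,890.34

January 28 – March 14, 2023: 46 days at 3.1% → $1,739,000 × 3.1% × 46/365 = $6,794.0110
March 15 – March 30, 2023: 16 days at 2.75% → $1,739,000 × 2.75% × 16/365 = $2,096.3288
Total = $8,890.3397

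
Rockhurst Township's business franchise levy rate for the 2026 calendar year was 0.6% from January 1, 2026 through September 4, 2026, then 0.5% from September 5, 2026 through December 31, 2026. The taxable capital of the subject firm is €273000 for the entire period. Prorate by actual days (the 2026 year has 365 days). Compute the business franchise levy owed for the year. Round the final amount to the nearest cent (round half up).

€1549.74

January 1 – September 4, 2026: 247 days at 0.6% → €273000 × 0.6% × 247/365 = €1108.4548
September 5 – December 31, 2026: 118 days at 0.5% → €273000 × 0.5% × 118/365 = €441.2877
Total = €1549.7425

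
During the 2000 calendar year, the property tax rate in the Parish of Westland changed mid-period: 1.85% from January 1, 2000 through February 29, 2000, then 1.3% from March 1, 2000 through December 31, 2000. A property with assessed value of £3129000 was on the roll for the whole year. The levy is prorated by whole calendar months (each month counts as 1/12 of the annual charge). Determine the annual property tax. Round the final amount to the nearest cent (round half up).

£43545.25

January 1 – February 29, 2000: 2 months at 1.85% → £3129000 × 1.85% × 2/12 = £9647.7500
March 1 – December 31, 2000: 10 months at 1.3% → £3129000 × 1.3% × 10/12 = £33897.5000
Total = £43545.2500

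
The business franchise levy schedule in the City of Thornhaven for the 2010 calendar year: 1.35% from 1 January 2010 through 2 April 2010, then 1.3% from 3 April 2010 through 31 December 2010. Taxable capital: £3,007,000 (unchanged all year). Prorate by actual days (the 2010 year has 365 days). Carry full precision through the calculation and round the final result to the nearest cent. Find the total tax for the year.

1 January – 2 April 2010: 92 days at 1.35% → £3,007,000 × 1.35% × 92/365 = £10,232.0384
3 April – 31 December 2010: 273 days at 1.3% → £3,007,000 × 1.3% × 273/365 = £29,237.9260
Total = £39,469.9644

£39,469.96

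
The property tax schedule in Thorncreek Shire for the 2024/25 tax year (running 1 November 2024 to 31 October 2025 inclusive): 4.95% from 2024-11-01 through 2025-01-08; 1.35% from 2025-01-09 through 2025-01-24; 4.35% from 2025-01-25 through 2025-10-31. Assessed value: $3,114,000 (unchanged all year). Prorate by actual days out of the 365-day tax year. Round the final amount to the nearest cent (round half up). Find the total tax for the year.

2024-11-01 to 2025-01-08: 69 days at 4.95% → $3,114,000 × 4.95% × 69/365 = $29,139.3616
2025-01-09 to 2025-01-24: 16 days at 1.35% → $3,114,000 × 1.35% × 16/365 = $1,842.8055
2025-01-25 to 2025-10-31: 280 days at 4.35% → $3,114,000 × 4.35% × 280/365 = $103,913.7534
Total = $134,895.9205

$134,895.92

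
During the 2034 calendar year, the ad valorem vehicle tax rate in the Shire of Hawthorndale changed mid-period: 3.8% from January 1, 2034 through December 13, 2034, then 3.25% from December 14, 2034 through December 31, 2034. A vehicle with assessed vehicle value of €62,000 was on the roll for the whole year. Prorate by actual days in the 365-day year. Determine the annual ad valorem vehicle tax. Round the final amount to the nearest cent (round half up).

January 1 – December 13, 2034: 347 days at 3.8% → €62,000 × 3.8% × 347/365 = €2,239.8137
December 14 – December 31, 2034: 18 days at 3.25% → €62,000 × 3.25% × 18/365 = €99.3699
Total = €2,339.1836

€2,339.18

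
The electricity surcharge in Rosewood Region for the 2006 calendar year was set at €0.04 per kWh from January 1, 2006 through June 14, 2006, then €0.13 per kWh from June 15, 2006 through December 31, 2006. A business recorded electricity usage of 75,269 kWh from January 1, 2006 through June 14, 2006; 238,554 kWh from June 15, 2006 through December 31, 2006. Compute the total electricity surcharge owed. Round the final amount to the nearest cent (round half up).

January 1 – June 14, 2006: 75,269 kWh at €0.04/kWh → €3,010.76
June 15 – December 31, 2006: 238,554 kWh at €0.13/kWh → €31,012.02

€34,022.78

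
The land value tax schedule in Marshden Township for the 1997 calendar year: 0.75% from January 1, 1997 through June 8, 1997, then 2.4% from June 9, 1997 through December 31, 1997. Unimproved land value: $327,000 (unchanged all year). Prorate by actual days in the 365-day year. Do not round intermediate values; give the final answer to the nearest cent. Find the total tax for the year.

January 1 – June 8, 1997: 159 days at 0.75% → $327,000 × 0.75% × 159/365 = $1,068.3493
June 9 – December 31, 1997: 206 days at 2.4% → $327,000 × 2.4% × 206/365 = $4,429.2822
Total = $5,497.6315

$5,497.63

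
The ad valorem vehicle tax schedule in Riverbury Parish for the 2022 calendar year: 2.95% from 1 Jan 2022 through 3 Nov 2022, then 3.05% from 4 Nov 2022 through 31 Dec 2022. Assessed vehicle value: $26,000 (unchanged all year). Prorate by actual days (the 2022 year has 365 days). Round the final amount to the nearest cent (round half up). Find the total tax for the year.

1 Jan – 3 Nov 2022: 307 days at 2.95% → $26,000 × 2.95% × 307/365 = $645.1205
4 Nov – 31 Dec 2022: 58 days at 3.05% → $26,000 × 3.05% × 58/365 = $126.0110
Total = $771.1315

$771.13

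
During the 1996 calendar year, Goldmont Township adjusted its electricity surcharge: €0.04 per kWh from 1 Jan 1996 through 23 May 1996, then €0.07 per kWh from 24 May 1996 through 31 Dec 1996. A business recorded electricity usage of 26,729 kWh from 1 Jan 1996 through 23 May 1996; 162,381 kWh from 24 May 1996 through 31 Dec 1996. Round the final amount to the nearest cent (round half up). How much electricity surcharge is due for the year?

1 Jan – 23 May 1996: 26,729 kWh at €0.04/kWh → €1069.16
24 May – 31 Dec 1996: 162,381 kWh at €0.07/kWh → €11366.67

€12435.83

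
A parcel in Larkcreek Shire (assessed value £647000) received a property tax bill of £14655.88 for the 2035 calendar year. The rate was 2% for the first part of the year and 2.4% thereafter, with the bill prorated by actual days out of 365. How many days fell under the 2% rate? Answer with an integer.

Let d = days at the first rate; then 365 − d days at the second rate.
£647000 × [2%·d + 2.4%·(365−d)] / 365 = £14655.88
Solving gives d = 123, so the new rate took effect on 4 May 2035.

123 days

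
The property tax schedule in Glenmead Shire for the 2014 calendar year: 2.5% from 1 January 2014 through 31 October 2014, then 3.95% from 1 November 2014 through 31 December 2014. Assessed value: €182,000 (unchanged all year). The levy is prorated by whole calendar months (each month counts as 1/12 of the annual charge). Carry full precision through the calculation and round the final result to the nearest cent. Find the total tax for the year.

€4,989.83

1 January – 31 October 2014: 10 months at 2.5% → €182,000 × 2.5% × 10/12 = €3,791.6667
1 November – 31 December 2014: 2 months at 3.95% → €182,000 × 3.95% × 2/12 = €1,198.1667
Total = €4,989.8333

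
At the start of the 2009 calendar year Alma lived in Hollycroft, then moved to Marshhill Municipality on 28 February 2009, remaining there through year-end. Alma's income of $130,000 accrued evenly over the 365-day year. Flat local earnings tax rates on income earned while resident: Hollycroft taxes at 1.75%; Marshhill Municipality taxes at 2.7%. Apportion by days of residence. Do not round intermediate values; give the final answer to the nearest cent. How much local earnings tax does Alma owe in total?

Hollycroft, 1 January – 27 February 2009: 58 days → $130,000 × 1.75% × 58/365 = $361.5068
Marshhill Municipality, 28 February – 31 December 2009: 307 days → $130,000 × 2.7% × 307/365 = $2,952.2466
Total = $3,313.7534

$3,313.75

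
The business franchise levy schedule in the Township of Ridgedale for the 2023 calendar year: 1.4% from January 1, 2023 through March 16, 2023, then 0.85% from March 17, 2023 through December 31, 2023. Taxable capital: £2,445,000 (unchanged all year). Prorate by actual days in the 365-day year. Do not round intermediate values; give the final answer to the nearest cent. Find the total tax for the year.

January 1 – March 16, 2023: 75 days at 1.4% → £2,445,000 × 1.4% × 75/365 = £7,033.5616
March 17 – December 31, 2023: 290 days at 0.85% → £2,445,000 × 0.85% × 290/365 = £16,512.1233
Total = £23,545.6849

£23,545.68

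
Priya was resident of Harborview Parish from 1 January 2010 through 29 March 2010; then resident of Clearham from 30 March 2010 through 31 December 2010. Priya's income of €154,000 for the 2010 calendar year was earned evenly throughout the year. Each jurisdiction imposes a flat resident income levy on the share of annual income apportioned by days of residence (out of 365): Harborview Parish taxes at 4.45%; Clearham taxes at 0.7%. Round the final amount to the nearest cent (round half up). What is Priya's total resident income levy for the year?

€2,470.33

Harborview Parish, 1 January – 29 March 2010: 88 days → €154,000 × 4.45% × 88/365 = €1,652.2301
Clearham, 30 March – 31 December 2010: 277 days → €154,000 × 0.7% × 277/365 = €818.0986
Total = €2,470.3288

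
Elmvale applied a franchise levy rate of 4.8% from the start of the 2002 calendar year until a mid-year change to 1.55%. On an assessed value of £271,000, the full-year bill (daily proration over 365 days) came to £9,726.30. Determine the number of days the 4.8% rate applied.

Let d = days at the first rate; then 365 − d days at the second rate.
£271,000 × [4.8%·d + 1.55%·(365−d)] / 365 = £9,726.30
Solving gives d = 229, so the new rate took effect on August 18, 2002.

229 days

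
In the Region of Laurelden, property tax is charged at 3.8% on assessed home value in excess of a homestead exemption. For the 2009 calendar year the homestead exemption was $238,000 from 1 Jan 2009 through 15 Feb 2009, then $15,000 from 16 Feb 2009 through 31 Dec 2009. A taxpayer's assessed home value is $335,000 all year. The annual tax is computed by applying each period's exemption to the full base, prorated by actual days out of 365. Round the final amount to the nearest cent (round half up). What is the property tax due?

$11,092.04

1 Jan – 15 Feb 2009: 46 days, exemption $238,000 → ($335,000 − $238,000) × 3.8% × 46/365 = $464.5370
16 Feb – 31 Dec 2009: 319 days, exemption $15,000 → ($335,000 − $15,000) × 3.8% × 319/365 = $10,627.5068
Total = $11,092.0438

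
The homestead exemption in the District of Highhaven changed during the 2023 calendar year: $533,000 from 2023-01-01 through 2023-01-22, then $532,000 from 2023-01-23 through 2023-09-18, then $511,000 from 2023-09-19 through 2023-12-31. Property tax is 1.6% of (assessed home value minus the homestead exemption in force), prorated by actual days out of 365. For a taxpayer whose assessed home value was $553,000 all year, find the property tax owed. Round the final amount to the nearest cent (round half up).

2023-01-01 to 2023-01-22: 22 days, exemption $533,000 → ($553,000 − $533,000) × 1.6% × 22/365 = $19.2877
2023-01-23 to 2023-09-18: 239 days, exemption $532,000 → ($553,000 − $532,000) × 1.6% × 239/365 = $220.0110
2023-09-19 to 2023-12-31: 104 days, exemption $511,000 → ($553,000 − $511,000) × 1.6% × 104/365 = $191.4740
Total = $430.7726

$430.77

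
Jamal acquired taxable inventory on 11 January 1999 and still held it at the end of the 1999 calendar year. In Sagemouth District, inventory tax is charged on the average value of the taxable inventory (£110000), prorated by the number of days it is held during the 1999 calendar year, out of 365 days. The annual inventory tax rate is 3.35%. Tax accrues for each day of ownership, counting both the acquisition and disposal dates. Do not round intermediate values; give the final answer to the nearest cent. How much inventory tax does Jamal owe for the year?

£3584.04

Days held (11 January – 31 December 1999): 355 out of 365
Tax = £110000 × 3.35% × 355/365 = £3584.0411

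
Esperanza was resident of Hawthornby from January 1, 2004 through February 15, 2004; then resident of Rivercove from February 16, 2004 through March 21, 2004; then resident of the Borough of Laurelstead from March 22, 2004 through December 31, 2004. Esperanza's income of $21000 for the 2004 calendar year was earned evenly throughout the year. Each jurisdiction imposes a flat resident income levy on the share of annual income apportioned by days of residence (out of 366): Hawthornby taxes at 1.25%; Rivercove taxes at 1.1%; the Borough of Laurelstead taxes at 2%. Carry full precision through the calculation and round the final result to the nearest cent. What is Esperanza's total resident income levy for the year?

Hawthornby, January 1 – February 15, 2004: 46 days → $21000 × 1.25% × 46/366 = $32.9918
Rivercove, February 16 – March 21, 2004: 35 days → $21000 × 1.1% × 35/366 = $22.0902
The Borough of Laurelstead, March 22 – December 31, 2004: 285 days → $21000 × 2% × 285/366 = $327.0492
Total = $382.1311

$382.13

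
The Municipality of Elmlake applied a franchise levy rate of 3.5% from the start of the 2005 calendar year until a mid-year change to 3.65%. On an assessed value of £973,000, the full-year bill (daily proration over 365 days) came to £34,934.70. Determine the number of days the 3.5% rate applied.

145 days

Let d = days at the first rate; then 365 − d days at the second rate.
£973,000 × [3.5%·d + 3.65%·(365−d)] / 365 = £34,934.70
Solving gives d = 145, so the new rate took effect on 26 May 2005.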